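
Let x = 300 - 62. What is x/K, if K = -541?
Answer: -238/541 ≈ -0.43993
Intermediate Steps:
x = 238
x/K = 238/(-541) = 238*(-1/541) = -238/541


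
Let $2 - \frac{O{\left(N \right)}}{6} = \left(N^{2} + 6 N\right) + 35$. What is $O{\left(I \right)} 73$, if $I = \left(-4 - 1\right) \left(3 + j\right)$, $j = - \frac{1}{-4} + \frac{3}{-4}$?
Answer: $- \frac{100083}{2} \approx -50042.0$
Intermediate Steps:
$j = - \frac{1}{2}$ ($j = \left(-1\right) \left(- \frac{1}{4}\right) + 3 \left(- \frac{1}{4}\right) = \frac{1}{4} - \frac{3}{4} = - \frac{1}{2} \approx -0.5$)
$I = - \frac{25}{2}$ ($I = \left(-4 - 1\right) \left(3 - \frac{1}{2}\right) = \left(-5\right) \frac{5}{2} = - \frac{25}{2} \approx -12.5$)
$O{\left(N \right)} = -198 - 36 N - 6 N^{2}$ ($O{\left(N \right)} = 12 - 6 \left(\left(N^{2} + 6 N\right) + 35\right) = 12 - 6 \left(35 + N^{2} + 6 N\right) = 12 - \left(210 + 6 N^{2} + 36 N\right) = -198 - 36 N - 6 N^{2}$)
$O{\left(I \right)} 73 = \left(-198 - -450 - 6 \left(- \frac{25}{2}\right)^{2}\right) 73 = \left(-198 + 450 - \frac{1875}{2}\right) 73 = \left(- \frac{1371}{2}\right) 73 = - \frac{100083}{2}$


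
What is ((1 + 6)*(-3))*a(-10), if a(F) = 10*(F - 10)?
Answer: 4200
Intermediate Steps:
a(F) = -100 + 10*F (a(F) = 10*(-10 + F) = -100 + 10*F)
((1 + 6)*(-3))*a(-10) = ((1 + 6)*(-3))*(-100 + 10*(-10)) = (7*(-3))*(-100 - 100) = -21*(-200) = 4200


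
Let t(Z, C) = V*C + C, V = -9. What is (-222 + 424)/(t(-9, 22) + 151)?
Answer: -202/25 ≈ -8.0800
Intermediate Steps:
t(Z, C) = -8*C (t(Z, C) = -9*C + C = -8*C)
(-222 + 424)/(t(-9, 22) + 151) = (-222 + 424)/(-8*22 + 151) = 202/(-176 + 151) = 202/(-25) = 202*(-1/25) = -202/25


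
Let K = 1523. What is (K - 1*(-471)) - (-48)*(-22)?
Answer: 938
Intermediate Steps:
(K - 1*(-471)) - (-48)*(-22) = (1523 - 1*(-471)) - (-48)*(-22) = (1523 + 471) - 1*1056 = 1994 - 1056 = 938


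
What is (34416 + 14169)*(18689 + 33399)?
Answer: 2530695480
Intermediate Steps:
(34416 + 14169)*(18689 + 33399) = 48585*52088 = 2530695480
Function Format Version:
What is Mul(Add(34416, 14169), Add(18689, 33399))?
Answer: 2530695480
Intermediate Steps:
Mul(Add(34416, 14169), Add(18689, 33399)) = Mul(48585, 52088) = 2530695480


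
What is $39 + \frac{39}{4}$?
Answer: $\frac{195}{4} \approx 48.75$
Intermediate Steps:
$39 + \frac{39}{4} = \frac{195}{4}$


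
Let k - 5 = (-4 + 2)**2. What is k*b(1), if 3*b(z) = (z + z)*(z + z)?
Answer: 12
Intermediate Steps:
k = 9 (k = 5 + (-4 + 2)**2 = 5 + (-2)**2 = 5 + 4 = 9)
b(z) = 4*z**2/3 (b(z) = ((z + z)*(z + z))/3 = ((2*z)*(2*z))/3 = (4*z**2)/3 = 4*z**2/3)
k*b(1) = 9*((4/3)*1**2) = 9*((4/3)*1) = 9*(4/3) = 12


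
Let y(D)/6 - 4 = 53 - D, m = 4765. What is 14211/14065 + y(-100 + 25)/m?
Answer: 15770979/13403945 ≈ 1.1766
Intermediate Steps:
y(D) = 342 - 6*D (y(D) = 24 + 6*(53 - D) = 24 + (318 - 6*D) = 342 - 6*D)
14211/14065 + y(-100 + 25)/m = 14211/14065 + (342 - 6*(-100 + 25))/4765 = 14211*(1/14065) + (342 - 6*(-75))*(1/4765) = 14211/14065 + (342 + 450)*(1/4765) = 14211/14065 + 792*(1/4765) = 14211/14065 + 792/4765 = 15770979/13403945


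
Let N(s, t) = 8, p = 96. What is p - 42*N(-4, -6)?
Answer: -240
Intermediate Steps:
p - 42*N(-4, -6) = 96 - 42*8 = 96 - 336 = -240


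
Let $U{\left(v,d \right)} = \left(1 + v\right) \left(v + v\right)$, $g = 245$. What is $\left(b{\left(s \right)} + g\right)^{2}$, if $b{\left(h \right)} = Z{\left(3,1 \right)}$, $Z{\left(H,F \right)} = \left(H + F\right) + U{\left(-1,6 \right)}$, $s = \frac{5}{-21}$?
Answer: $62001$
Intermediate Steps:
$s = - \frac{5}{21}$ ($s = 5 \left(- \frac{1}{21}\right) = - \frac{5}{21} \approx -0.2381$)
$U{\left(v,d \right)} = 2 v \left(1 + v\right)$ ($U{\left(v,d \right)} = \left(1 + v\right) 2 v = 2 v \left(1 + v\right)$)
$Z{\left(H,F \right)} = F + H$ ($Z{\left(H,F \right)} = \left(H + F\right) + 2 \left(-1\right) \left(1 - 1\right) = \left(F + H\right) + 2 \left(-1\right) 0 = \left(F + H\right) + 0 = F + H$)
$b{\left(h \right)} = 4$ ($b{\left(h \right)} = 1 + 3 = 4$)
$\left(b{\left(s \right)} + g\right)^{2} = \left(4 + 245\right)^{2} = 249^{2} = 62001$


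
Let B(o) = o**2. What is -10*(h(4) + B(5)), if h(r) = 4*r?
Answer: -410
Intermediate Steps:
-10*(h(4) + B(5)) = -10*(4*4 + 5**2) = -10*(16 + 25) = -10*41 = -410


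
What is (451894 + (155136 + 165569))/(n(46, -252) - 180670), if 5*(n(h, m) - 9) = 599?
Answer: -1287665/300902 ≈ -4.2794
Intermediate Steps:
n(h, m) = 644/5 (n(h, m) = 9 + (⅕)*599 = 9 + 599/5 = 644/5)
(451894 + (155136 + 165569))/(n(46, -252) - 180670) = (451894 + (155136 + 165569))/(644/5 - 180670) = (451894 + 320705)/(-902706/5) = 772599*(-5/902706) = -1287665/300902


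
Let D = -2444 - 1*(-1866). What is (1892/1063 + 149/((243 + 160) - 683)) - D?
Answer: 172407293/297640 ≈ 579.25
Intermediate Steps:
D = -578 (D = -2444 + 1866 = -578)
(1892/1063 + 149/((243 + 160) - 683)) - D = (1892/1063 + 149/((243 + 160) - 683)) - 1*(-578) = (1892*(1/1063) + 149/(403 - 683)) + 578 = (1892/1063 + 149/(-280)) + 578 = (1892/1063 + 149*(-1/280)) + 578 = (1892/1063 - 149/280) + 578 = 371373/297640 + 578 = 172407293/297640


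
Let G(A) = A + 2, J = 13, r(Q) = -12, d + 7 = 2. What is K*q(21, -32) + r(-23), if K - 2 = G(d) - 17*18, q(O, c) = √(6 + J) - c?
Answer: -9836 - 307*√19 ≈ -11174.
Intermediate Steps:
d = -5 (d = -7 + 2 = -5)
G(A) = 2 + A
q(O, c) = √19 - c (q(O, c) = √(6 + 13) - c = √19 - c)
K = -307 (K = 2 + ((2 - 5) - 17*18) = 2 + (-3 - 306) = 2 - 309 = -307)
K*q(21, -32) + r(-23) = -307*(√19 - 1*(-32)) - 12 = -307*(√19 + 32) - 12 = -307*(32 + √19) - 12 = (-9824 - 307*√19) - 12 = -9836 - 307*√19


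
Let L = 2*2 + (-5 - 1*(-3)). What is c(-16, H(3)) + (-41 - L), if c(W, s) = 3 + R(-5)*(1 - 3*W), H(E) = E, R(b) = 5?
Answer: 205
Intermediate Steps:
L = 2 (L = 4 + (-5 + 3) = 4 - 2 = 2)
c(W, s) = 8 - 15*W (c(W, s) = 3 + 5*(1 - 3*W) = 3 + (5 - 15*W) = 8 - 15*W)
c(-16, H(3)) + (-41 - L) = (8 - 15*(-16)) + (-41 - 1*2) = (8 + 240) + (-41 - 2) = 248 - 43 = 205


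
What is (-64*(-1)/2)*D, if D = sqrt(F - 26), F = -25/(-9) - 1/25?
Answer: 32*I*sqrt(5234)/15 ≈ 154.34*I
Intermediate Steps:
F = 616/225 (F = -25*(-1/9) - 1*1/25 = 25/9 - 1/25 = 616/225 ≈ 2.7378)
D = I*sqrt(5234)/15 (D = sqrt(616/225 - 26) = sqrt(-5234/225) = I*sqrt(5234)/15 ≈ 4.8231*I)
(-64*(-1)/2)*D = (-64*(-1)/2)*(I*sqrt(5234)/15) = (-32*(-1))*(I*sqrt(5234)/15) = (-64*(-1/2))*(I*sqrt(5234)/15) = 32*(I*sqrt(5234)/15) = 32*I*sqrt(5234)/15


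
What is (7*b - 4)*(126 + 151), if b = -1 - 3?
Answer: -8864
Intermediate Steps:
b = -4
(7*b - 4)*(126 + 151) = (7*(-4) - 4)*(126 + 151) = (-28 - 4)*277 = -32*277 = -8864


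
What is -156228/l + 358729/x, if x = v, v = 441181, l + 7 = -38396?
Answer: 27567031685/5647557981 ≈ 4.8812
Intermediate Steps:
l = -38403 (l = -7 - 38396 = -38403)
x = 441181
-156228/l + 358729/x = -156228/(-38403) + 358729/441181 = -156228*(-1/38403) + 358729*(1/441181) = 52076/12801 + 358729/441181 = 27567031685/5647557981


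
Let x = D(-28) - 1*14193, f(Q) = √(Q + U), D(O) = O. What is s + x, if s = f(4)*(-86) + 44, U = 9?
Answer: -14177 - 86*√13 ≈ -14487.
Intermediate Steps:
f(Q) = √(9 + Q) (f(Q) = √(Q + 9) = √(9 + Q))
s = 44 - 86*√13 (s = √(9 + 4)*(-86) + 44 = √13*(-86) + 44 = -86*√13 + 44 = 44 - 86*√13 ≈ -266.08)
x = -14221 (x = -28 - 1*14193 = -28 - 14193 = -14221)
s + x = (44 - 86*√13) - 14221 = -14177 - 86*√13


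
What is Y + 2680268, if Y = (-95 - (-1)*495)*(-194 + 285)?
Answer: 2716668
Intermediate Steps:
Y = 36400 (Y = (-95 - 1*(-495))*91 = (-95 + 495)*91 = 400*91 = 36400)
Y + 2680268 = 36400 + 2680268 = 2716668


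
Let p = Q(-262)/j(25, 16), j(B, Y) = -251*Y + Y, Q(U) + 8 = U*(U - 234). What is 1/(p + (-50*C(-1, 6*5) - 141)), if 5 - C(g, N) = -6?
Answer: -500/361743 ≈ -0.0013822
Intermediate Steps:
C(g, N) = 11 (C(g, N) = 5 - 1*(-6) = 5 + 6 = 11)
Q(U) = -8 + U*(-234 + U) (Q(U) = -8 + U*(U - 234) = -8 + U*(-234 + U))
j(B, Y) = -250*Y
p = -16243/500 (p = (-8 + (-262)² - 234*(-262))/((-250*16)) = (-8 + 68644 + 61308)/(-4000) = 129944*(-1/4000) = -16243/500 ≈ -32.486)
1/(p + (-50*C(-1, 6*5) - 141)) = 1/(-16243/500 + (-50*11 - 141)) = 1/(-16243/500 + (-550 - 141)) = 1/(-16243/500 - 691) = 1/(-361743/500) = -500/361743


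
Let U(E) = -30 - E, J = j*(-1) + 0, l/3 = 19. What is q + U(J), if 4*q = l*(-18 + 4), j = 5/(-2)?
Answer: -232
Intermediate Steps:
l = 57 (l = 3*19 = 57)
j = -5/2 (j = 5*(-½) = -5/2 ≈ -2.5000)
q = -399/2 (q = (57*(-18 + 4))/4 = (57*(-14))/4 = (¼)*(-798) = -399/2 ≈ -199.50)
J = 5/2 (J = -5/2*(-1) + 0 = 5/2 + 0 = 5/2 ≈ 2.5000)
q + U(J) = -399/2 + (-30 - 1*5/2) = -399/2 + (-30 - 5/2) = -399/2 - 65/2 = -232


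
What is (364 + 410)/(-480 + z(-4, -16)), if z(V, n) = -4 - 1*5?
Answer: -258/163 ≈ -1.5828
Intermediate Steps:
z(V, n) = -9 (z(V, n) = -4 - 5 = -9)
(364 + 410)/(-480 + z(-4, -16)) = (364 + 410)/(-480 - 9) = 774/(-489) = 774*(-1/489) = -258/163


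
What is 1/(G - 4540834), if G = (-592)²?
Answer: -1/4190370 ≈ -2.3864e-7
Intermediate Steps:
G = 350464
1/(G - 4540834) = 1/(350464 - 4540834) = 1/(-4190370) = -1/4190370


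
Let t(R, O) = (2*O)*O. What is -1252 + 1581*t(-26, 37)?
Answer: 4327526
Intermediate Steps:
t(R, O) = 2*O²
-1252 + 1581*t(-26, 37) = -1252 + 1581*(2*37²) = -1252 + 1581*(2*1369) = -1252 + 1581*2738 = -1252 + 4328778 = 4327526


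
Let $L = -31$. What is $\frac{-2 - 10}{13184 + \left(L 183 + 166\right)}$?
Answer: $- \frac{4}{2559} \approx -0.0015631$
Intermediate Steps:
$\frac{-2 - 10}{13184 + \left(L 183 + 166\right)} = \frac{-2 - 10}{13184 + \left(\left(-31\right) 183 + 166\right)} = \frac{-2 - 10}{13184 + \left(-5673 + 166\right)} = \frac{1}{13184 - 5507} \left(-12\right) = \frac{1}{7677} \left(-12\right) = - \frac{4}{2559}$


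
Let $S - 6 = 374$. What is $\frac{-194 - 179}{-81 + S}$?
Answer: $- \frac{373}{299} \approx -1.2475$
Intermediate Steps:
$S = 380$ ($S = 6 + 374 = 380$)
$\frac{-194 - 179}{-81 + S} = \frac{-194 - 179}{-81 + 380} = - \frac{373}{299}$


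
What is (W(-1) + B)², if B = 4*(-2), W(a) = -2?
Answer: 100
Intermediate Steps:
B = -8
(W(-1) + B)² = (-2 - 8)² = (-10)² = 100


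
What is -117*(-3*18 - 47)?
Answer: 11817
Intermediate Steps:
-117*(-3*18 - 47) = -117*(-54 - 47) = -117*(-101) = 11817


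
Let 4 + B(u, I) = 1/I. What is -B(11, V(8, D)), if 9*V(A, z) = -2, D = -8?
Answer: 17/2 ≈ 8.5000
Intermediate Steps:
V(A, z) = -2/9 (V(A, z) = (1/9)*(-2) = -2/9)
B(u, I) = -4 + 1/I
-B(11, V(8, D)) = -(-4 + 1/(-2/9)) = -(-4 - 9/2) = -1*(-17/2) = 17/2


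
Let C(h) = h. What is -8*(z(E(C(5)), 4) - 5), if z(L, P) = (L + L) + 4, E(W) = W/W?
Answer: -8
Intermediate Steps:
E(W) = 1
z(L, P) = 4 + 2*L (z(L, P) = 2*L + 4 = 4 + 2*L)
-8*(z(E(C(5)), 4) - 5) = -8*((4 + 2*1) - 5) = -8*((4 + 2) - 5) = -8*(6 - 5) = -8*1 = -8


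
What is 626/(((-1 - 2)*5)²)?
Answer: 626/225 ≈ 2.7822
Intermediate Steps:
626/(((-1 - 2)*5)²) = 626/((-3*5)²) = 626/((-15)²) = 626/225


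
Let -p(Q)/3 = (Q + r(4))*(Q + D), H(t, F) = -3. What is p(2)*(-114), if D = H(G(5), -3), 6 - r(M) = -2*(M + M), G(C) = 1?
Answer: -8208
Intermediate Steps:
r(M) = 6 + 4*M (r(M) = 6 - (-2)*(M + M) = 6 - (-2)*2*M = 6 - (-4)*M = 6 + 4*M)
D = -3
p(Q) = -3*(-3 + Q)*(22 + Q) (p(Q) = -3*(Q + (6 + 4*4))*(Q - 3) = -3*(Q + (6 + 16))*(-3 + Q) = -3*(Q + 22)*(-3 + Q) = -3*(22 + Q)*(-3 + Q) = -3*(-3 + Q)*(22 + Q))
p(2)*(-114) = (198 - 57*2 - 3*2²)*(-114) = (198 - 114 - 3*4)*(-114) = (198 - 114 - 12)*(-114) = 72*(-114) = -8208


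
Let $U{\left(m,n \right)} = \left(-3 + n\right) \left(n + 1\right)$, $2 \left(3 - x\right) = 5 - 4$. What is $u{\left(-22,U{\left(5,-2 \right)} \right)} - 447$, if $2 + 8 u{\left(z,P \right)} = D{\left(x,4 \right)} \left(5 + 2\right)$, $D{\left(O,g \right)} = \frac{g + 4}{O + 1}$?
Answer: $- \frac{1781}{4} \approx -445.25$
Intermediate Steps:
$x = \frac{5}{2}$ ($x = 3 - \frac{5 - 4}{2} = 3 - \frac{1}{2} = \frac{5}{2} \approx 2.5$)
$D{\left(O,g \right)} = \frac{4 + g}{1 + O}$
$U{\left(m,n \right)} = \left(1 + n\right) \left(-3 + n\right)$ ($U{\left(m,n \right)} = \left(-3 + n\right) \left(1 + n\right) = \left(1 + n\right) \left(-3 + n\right)$)
$u{\left(z,P \right)} = \frac{7}{4}$ ($u{\left(z,P \right)} = - \frac{1}{4} + \frac{\frac{4 + 4}{1 + \frac{5}{2}} \left(5 + 2\right)}{8} = - \frac{1}{4} + \frac{\frac{1}{\frac{7}{2}} \cdot 8 \cdot 7}{8} = - \frac{1}{4} + \frac{\frac{2}{7} \cdot 8 \cdot 7}{8} = - \frac{1}{4} + \frac{\frac{16}{7} \cdot 7}{8} = - \frac{1}{4} + \frac{1}{8} \cdot 16 = - \frac{1}{4} + 2 = \frac{7}{4}$)
$u{\left(-22,U{\left(5,-2 \right)} \right)} - 447 = \frac{7}{4} - 447 = - \frac{1781}{4}$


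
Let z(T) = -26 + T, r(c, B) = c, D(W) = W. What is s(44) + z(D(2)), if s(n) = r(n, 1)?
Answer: 20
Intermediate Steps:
s(n) = n
s(44) + z(D(2)) = 44 + (-26 + 2) = 44 - 24 = 20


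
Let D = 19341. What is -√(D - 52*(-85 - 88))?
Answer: -√28337 ≈ -168.34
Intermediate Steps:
-√(D - 52*(-85 - 88)) = -√(19341 - 52*(-85 - 88)) = -√(19341 - 52*(-173)) = -√(19341 + 8996) = -√28337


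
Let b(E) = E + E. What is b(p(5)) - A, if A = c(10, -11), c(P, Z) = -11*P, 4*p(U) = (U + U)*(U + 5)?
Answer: 160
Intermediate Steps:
p(U) = U*(5 + U)/2 (p(U) = ((U + U)*(U + 5))/4 = ((2*U)*(5 + U))/4 = (2*U*(5 + U))/4 = U*(5 + U)/2)
A = -110 (A = -11*10 = -110)
b(E) = 2*E
b(p(5)) - A = 2*((½)*5*(5 + 5)) - 1*(-110) = 2*((½)*5*10) + 110 = 2*25 + 110 = 50 + 110 = 160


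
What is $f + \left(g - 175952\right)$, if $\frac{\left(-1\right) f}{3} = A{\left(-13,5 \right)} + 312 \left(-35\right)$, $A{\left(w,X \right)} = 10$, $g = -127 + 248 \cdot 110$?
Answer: $-116069$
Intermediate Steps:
$g = 27153$ ($g = -127 + 27280 = 27153$)
$f = 32730$ ($f = - 3 \left(10 + 312 \left(-35\right)\right) = - 3 \left(10 - 10920\right) = \left(-3\right) \left(-10910\right) = 32730$)
$f + \left(g - 175952\right) = 32730 + \left(27153 - 175952\right) = 32730 - 148799 = -116069$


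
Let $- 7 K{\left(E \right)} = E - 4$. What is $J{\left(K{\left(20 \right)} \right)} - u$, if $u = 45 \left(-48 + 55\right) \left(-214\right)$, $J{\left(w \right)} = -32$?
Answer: $67378$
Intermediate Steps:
$K{\left(E \right)} = \frac{4}{7} - \frac{E}{7}$ ($K{\left(E \right)} = - \frac{E - 4}{7} = - \frac{-4 + E}{7} = \frac{4}{7} - \frac{E}{7}$)
$u = -67410$ ($u = 45 \cdot 7 \left(-214\right) = 315 \left(-214\right) = -67410$)
$J{\left(K{\left(20 \right)} \right)} - u = -32 - -67410 = -32 + 67410 = 67378$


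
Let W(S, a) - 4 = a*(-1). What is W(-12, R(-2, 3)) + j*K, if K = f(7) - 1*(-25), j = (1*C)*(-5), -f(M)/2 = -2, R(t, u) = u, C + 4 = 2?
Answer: 291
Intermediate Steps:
C = -2 (C = -4 + 2 = -2)
W(S, a) = 4 - a (W(S, a) = 4 + a*(-1) = 4 - a)
f(M) = 4 (f(M) = -2*(-2) = 4)
j = 10 (j = (1*(-2))*(-5) = -2*(-5) = 10)
K = 29 (K = 4 - 1*(-25) = 4 + 25 = 29)
W(-12, R(-2, 3)) + j*K = (4 - 1*3) + 10*29 = (4 - 3) + 290 = 1 + 290 = 291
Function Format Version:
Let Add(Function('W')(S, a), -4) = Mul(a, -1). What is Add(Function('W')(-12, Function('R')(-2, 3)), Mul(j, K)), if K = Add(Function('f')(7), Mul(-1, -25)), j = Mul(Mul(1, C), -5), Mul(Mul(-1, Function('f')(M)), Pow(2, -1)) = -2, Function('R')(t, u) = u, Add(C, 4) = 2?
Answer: 291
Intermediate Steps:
C = -2 (C = Add(-4, 2) = -2)
Function('W')(S, a) = Add(4, Mul(-1, a)) (Function('W')(S, a) = Add(4, Mul(a, -1)) = Add(4, Mul(-1, a)))
Function('f')(M) = 4 (Function('f')(M) = Mul(-2, -2) = 4)
j = 10 (j = Mul(Mul(1, -2), -5) = Mul(-2, -5) = 10)
K = 29 (K = Add(4, Mul(-1, -25)) = Add(4, 25) = 29)
Add(Function('W')(-12, Function('R')(-2, 3)), Mul(j, K)) = Add(Add(4, Mul(-1, 3)), Mul(10, 29)) = Add(Add(4, -3), 290) = Add(1, 290) = 291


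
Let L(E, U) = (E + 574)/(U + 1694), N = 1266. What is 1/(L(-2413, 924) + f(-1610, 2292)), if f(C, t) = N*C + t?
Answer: -2618/5330166063 ≈ -4.9117e-7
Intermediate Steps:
L(E, U) = (574 + E)/(1694 + U)
f(C, t) = t + 1266*C (f(C, t) = 1266*C + t = t + 1266*C)
1/(L(-2413, 924) + f(-1610, 2292)) = 1/((574 - 2413)/(1694 + 924) + (2292 + 1266*(-1610))) = 1/(-1839/2618 + (2292 - 2038260)) = 1/((1/2618)*(-1839) - 2035968) = 1/(-1839/2618 - 2035968) = 1/(-5330166063/2618) = -2618/5330166063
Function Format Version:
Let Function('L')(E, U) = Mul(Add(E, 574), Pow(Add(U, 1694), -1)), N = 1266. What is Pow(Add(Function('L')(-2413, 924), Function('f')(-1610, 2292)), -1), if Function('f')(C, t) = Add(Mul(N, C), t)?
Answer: Rational(-2618, 5330166063) ≈ -4.9117e-7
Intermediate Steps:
Function('L')(E, U) = Mul(Pow(Add(1694, U), -1), Add(574, E)) (Function('L')(E, U) = Mul(Add(574, E), Pow(Add(1694, U), -1)) = Mul(Pow(Add(1694, U), -1), Add(574, E)))
Function('f')(C, t) = Add(t, Mul(1266, C)) (Function('f')(C, t) = Add(Mul(1266, C), t) = Add(t, Mul(1266, C)))
Pow(Add(Function('L')(-2413, 924), Function('f')(-1610, 2292)), -1) = Pow(Add(Mul(Pow(Add(1694, 924), -1), Add(574, -2413)), Add(2292, Mul(1266, -1610))), -1) = Pow(Add(Mul(Pow(2618, -1), -1839), Add(2292, -2038260)), -1) = Pow(Add(Mul(Rational(1, 2618), -1839), -2035968), -1) = Pow(Add(Rational(-1839, 2618), -2035968), -1) = Pow(Rational(-5330166063, 2618), -1) = Rational(-2618, 5330166063)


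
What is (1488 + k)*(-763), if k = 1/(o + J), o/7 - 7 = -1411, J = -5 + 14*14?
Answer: -10941309365/9637 ≈ -1.1353e+6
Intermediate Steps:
J = 191 (J = -5 + 196 = 191)
o = -9828 (o = 49 + 7*(-1411) = 49 - 9877 = -9828)
k = -1/9637 (k = 1/(-9828 + 191) = 1/(-9637) = -1/9637 ≈ -0.00010377)
(1488 + k)*(-763) = (1488 - 1/9637)*(-763) = (14339855/9637)*(-763) = -10941309365/9637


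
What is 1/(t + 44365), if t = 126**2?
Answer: 1/60241 ≈ 1.6600e-5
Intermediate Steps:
t = 15876
1/(t + 44365) = 1/(15876 + 44365) = 1/60241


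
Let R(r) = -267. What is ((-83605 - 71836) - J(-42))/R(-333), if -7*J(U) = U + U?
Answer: 155453/267 ≈ 582.22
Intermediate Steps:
J(U) = -2*U/7 (J(U) = -(U + U)/7 = -2*U/7)
((-83605 - 71836) - J(-42))/R(-333) = ((-83605 - 71836) - (-2)*(-42)/7)/(-267) = (-155441 - 1*12)*(-1/267) = (-155441 - 12)*(-1/267) = -155453*(-1/267) = 155453/267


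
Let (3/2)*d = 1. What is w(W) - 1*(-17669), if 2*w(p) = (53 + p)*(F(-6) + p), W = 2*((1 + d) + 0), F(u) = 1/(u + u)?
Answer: 426253/24 ≈ 17761.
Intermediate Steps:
d = ⅔ (d = (⅔)*1 = ⅔ ≈ 0.66667)
F(u) = 1/(2*u)
W = 10/3 (W = 2*((1 + ⅔) + 0) = 2*(5/3 + 0) = 2*(5/3) = 10/3 ≈ 3.3333)
w(p) = (53 + p)*(-1/12 + p)/2 (w(p) = ((53 + p)*((½)/(-6) + p))/2 = ((53 + p)*((½)*(-⅙) + p))/2 = ((53 + p)*(-1/12 + p))/2 = (53 + p)*(-1/12 + p)/2)
w(W) - 1*(-17669) = (-53/24 + (10/3)²/2 + (635/24)*(10/3)) - 1*(-17669) = (-53/24 + (½)*(100/9) + 3175/36) + 17669 = (-53/24 + 50/9 + 3175/36) + 17669 = 2197/24 + 17669 = 426253/24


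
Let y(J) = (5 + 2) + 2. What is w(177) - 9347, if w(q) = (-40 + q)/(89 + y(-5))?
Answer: -915869/98 ≈ -9345.6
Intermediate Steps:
y(J) = 9 (y(J) = 7 + 2 = 9)
w(q) = -20/49 + q/98 (w(q) = (-40 + q)/(89 + 9) = (-40 + q)/98 = (-40 + q)*(1/98) = -20/49 + q/98)
w(177) - 9347 = (-20/49 + (1/98)*177) - 9347 = (-20/49 + 177/98) - 9347 = 137/98 - 9347 = -915869/98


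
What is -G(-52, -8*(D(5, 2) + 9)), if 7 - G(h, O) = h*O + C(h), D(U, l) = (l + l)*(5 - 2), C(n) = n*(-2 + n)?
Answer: 11537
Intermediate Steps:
D(U, l) = 6*l (D(U, l) = (2*l)*3 = 6*l)
G(h, O) = 7 - O*h - h*(-2 + h) (G(h, O) = 7 - (h*O + h*(-2 + h)) = 7 - (O*h + h*(-2 + h)) = 7 + (-O*h - h*(-2 + h)) = 7 - O*h - h*(-2 + h))
-G(-52, -8*(D(5, 2) + 9)) = -(7 - 1*(-8*(6*2 + 9))*(-52) - 1*(-52)*(-2 - 52)) = -(7 - 1*(-8*(12 + 9))*(-52) - 1*(-52)*(-54)) = -(7 - 1*(-8*21)*(-52) - 2808) = -(7 - 1*(-168)*(-52) - 2808) = -(7 - 8736 - 2808) = -1*(-11537) = 11537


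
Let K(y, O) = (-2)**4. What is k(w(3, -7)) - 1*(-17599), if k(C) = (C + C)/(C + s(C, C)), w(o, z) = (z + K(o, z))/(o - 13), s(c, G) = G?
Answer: 17600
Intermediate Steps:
K(y, O) = 16
w(o, z) = (16 + z)/(-13 + o) (w(o, z) = (z + 16)/(o - 13) = (16 + z)/(-13 + o))
k(C) = 1 (k(C) = (C + C)/(C + C) = (2*C)/((2*C)) = (2*C)*(1/(2*C)) = 1)
k(w(3, -7)) - 1*(-17599) = 1 - 1*(-17599) = 1 + 17599 = 17600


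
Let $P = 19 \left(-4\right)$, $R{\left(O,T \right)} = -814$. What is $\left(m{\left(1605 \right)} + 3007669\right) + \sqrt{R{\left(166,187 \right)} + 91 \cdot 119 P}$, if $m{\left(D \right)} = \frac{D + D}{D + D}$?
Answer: $3007670 + i \sqrt{823818} \approx 3.0077 \cdot 10^{6} + 907.64 i$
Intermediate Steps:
$P = -76$
$m{\left(D \right)} = 1$ ($m{\left(D \right)} = \frac{2 D}{2 D} = 2 D \frac{1}{2 D} = 1$)
$\left(m{\left(1605 \right)} + 3007669\right) + \sqrt{R{\left(166,187 \right)} + 91 \cdot 119 P} = \left(1 + 3007669\right) + \sqrt{-814 + 91 \cdot 119 \left(-76\right)} = 3007670 + \sqrt{-814 + 10829 \left(-76\right)} = 3007670 + \sqrt{-814 - 823004} = 3007670 + \sqrt{-823818} = 3007670 + i \sqrt{823818}$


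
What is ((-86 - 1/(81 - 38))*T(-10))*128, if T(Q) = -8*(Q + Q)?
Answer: -75755520/43 ≈ -1.7618e+6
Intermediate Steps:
T(Q) = -16*Q
((-86 - 1/(81 - 38))*T(-10))*128 = ((-86 - 1/(81 - 38))*(-16*(-10)))*128 = ((-86 - 1/43)*160)*128 = -3699/43*160*128 = -591840/43*128 = -75755520/43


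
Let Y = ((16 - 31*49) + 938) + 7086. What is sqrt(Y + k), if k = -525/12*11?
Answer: sqrt(24159)/2 ≈ 77.716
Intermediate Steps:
Y = 6521 (Y = ((16 - 1519) + 938) + 7086 = (-1503 + 938) + 7086 = -565 + 7086 = 6521)
k = -1925/4 (k = -525/12*11 = -35*5/4*11 = -175/4*11 = -1925/4 ≈ -481.25)
sqrt(Y + k) = sqrt(6521 - 1925/4) = sqrt(24159/4) = sqrt(24159)/2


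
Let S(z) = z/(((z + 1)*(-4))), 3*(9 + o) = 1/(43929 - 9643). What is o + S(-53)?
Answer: -99000721/10697232 ≈ -9.2548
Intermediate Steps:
o = -925721/102858 (o = -9 + 1/(3*(43929 - 9643)) = -9 + (1/3)/34286 = -9 + (1/3)*(1/34286) = -9 + 1/102858 = -925721/102858 ≈ -9.0000)
S(z) = z/(-4 - 4*z) (S(z) = z/(((1 + z)*(-4))) = z/(-4 - 4*z))
o + S(-53) = -925721/102858 - 1*(-53)/(4 + 4*(-53)) = -925721/102858 - 1*(-53)/(4 - 212) = -925721/102858 - 1*(-53)/(-208) = -925721/102858 - 1*(-53)*(-1/208) = -925721/102858 - 53/208 = -99000721/10697232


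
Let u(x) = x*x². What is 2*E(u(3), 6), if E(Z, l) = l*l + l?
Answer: 84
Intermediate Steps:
u(x) = x³
E(Z, l) = l + l² (E(Z, l) = l² + l = l + l²)
2*E(u(3), 6) = 2*(6*(1 + 6)) = 2*(6*7) = 2*42 = 84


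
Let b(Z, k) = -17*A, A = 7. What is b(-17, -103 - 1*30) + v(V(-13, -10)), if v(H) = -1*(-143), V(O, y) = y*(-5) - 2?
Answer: 24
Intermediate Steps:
V(O, y) = -2 - 5*y (V(O, y) = -5*y - 2 = -2 - 5*y)
v(H) = 143
b(Z, k) = -119 (b(Z, k) = -17*7 = -119)
b(-17, -103 - 1*30) + v(V(-13, -10)) = -119 + 143 = 24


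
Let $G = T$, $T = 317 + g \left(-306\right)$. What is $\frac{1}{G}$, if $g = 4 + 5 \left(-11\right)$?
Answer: $\frac{1}{15923} \approx 6.2802 \cdot 10^{-5}$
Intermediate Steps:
$g = -51$ ($g = 4 - 55 = -51$)
$T = 15923$ ($T = 317 - -15606 = 317 + 15606 = 15923$)
$G = 15923$
$\frac{1}{G} = \frac{1}{15923}$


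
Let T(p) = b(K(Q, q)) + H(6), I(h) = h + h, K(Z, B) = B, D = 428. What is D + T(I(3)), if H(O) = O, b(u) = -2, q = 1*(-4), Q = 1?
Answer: 432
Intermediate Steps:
q = -4
I(h) = 2*h
T(p) = 4 (T(p) = -2 + 6 = 4)
D + T(I(3)) = 428 + 4 = 432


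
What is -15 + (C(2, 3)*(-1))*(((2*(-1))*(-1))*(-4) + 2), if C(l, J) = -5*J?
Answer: -105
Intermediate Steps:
-15 + (C(2, 3)*(-1))*(((2*(-1))*(-1))*(-4) + 2) = -15 + (-5*3*(-1))*(((2*(-1))*(-1))*(-4) + 2) = -15 + (-15*(-1))*(-2*(-1)*(-4) + 2) = -15 + 15*(2*(-4) + 2) = -15 + 15*(-8 + 2) = -15 + 15*(-6) = -15 - 90 = -105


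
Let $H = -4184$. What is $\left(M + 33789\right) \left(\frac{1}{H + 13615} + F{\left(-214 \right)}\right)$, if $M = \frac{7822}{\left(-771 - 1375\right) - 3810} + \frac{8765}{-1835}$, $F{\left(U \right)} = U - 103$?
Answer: $- \frac{55191815704987359}{5153692553} \approx -1.0709 \cdot 10^{7}$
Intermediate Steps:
$F{\left(U \right)} = -103 + U$
$M = - \frac{6655771}{1092926}$ ($M = \frac{7822}{-2146 - 3810} + 8765 \left(- \frac{1}{1835}\right) = \frac{7822}{-5956} - \frac{1753}{367} = 7822 \left(- \frac{1}{5956}\right) - \frac{1753}{367} = - \frac{3911}{2978} - \frac{1753}{367} = - \frac{6655771}{1092926} \approx -6.0899$)
$\left(M + 33789\right) \left(\frac{1}{H + 13615} + F{\left(-214 \right)}\right) = \left(- \frac{6655771}{1092926} + 33789\right) \left(\frac{1}{-4184 + 13615} - 317\right) = \frac{36922220843 \left(\frac{1}{9431} - 317\right)}{1092926} = \frac{36922220843}{1092926} \left(- \frac{2989626}{9431}\right) = - \frac{55191815704987359}{5153692553}$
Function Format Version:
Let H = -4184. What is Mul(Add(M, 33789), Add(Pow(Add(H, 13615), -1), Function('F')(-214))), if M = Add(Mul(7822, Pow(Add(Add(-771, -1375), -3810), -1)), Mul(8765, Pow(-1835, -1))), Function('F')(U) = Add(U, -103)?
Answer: Rational(-55191815704987359, 5153692553) ≈ -1.0709e+7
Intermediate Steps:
Function('F')(U) = Add(-103, U)
M = Rational(-6655771, 1092926) (M = Add(Mul(7822, Pow(Add(-2146, -3810), -1)), Mul(8765, Rational(-1, 1835))) = Add(Mul(7822, Pow(-5956, -1)), Rational(-1753, 367)) = Add(Mul(7822, Rational(-1, 5956)), Rational(-1753, 367)) = Add(Rational(-3911, 2978), Rational(-1753, 367)) = Rational(-6655771, 1092926) ≈ -6.0899)
Mul(Add(M, 33789), Add(Pow(Add(H, 13615), -1), Function('F')(-214))) = Mul(Add(Rational(-6655771, 1092926), 33789), Add(Pow(Add(-4184, 13615), -1), Add(-103, -214))) = Mul(Rational(36922220843, 1092926), Add(Pow(9431, -1), -317)) = Mul(Rational(36922220843, 1092926), Add(Rational(1, 9431), -317)) = Mul(Rational(36922220843, 1092926), Rational(-2989626, 9431)) = Rational(-55191815704987359, 5153692553)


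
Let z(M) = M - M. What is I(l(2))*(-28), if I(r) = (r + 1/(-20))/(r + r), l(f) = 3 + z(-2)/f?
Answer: -413/30 ≈ -13.767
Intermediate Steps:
z(M) = 0
l(f) = 3 (l(f) = 3 + 0/f = 3 + 0 = 3)
I(r) = (-1/20 + r)/(2*r) (I(r) = (r - 1/20)/((2*r)) = (-1/20 + r)*(1/(2*r)) = (-1/20 + r)/(2*r))
I(l(2))*(-28) = ((1/40)*(-1 + 20*3)/3)*(-28) = ((1/40)*(1/3)*(-1 + 60))*(-28) = ((1/40)*(1/3)*59)*(-28) = (59/120)*(-28) = -413/30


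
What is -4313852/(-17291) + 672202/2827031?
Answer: 12207016378194/48882193021 ≈ 249.72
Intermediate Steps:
-4313852/(-17291) + 672202/2827031 = -4313852*(-1/17291) + 672202*(1/2827031) = 4313852/17291 + 672202/2827031 = 12207016378194/48882193021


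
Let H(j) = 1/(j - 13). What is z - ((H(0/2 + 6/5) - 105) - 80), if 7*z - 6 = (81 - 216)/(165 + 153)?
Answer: 8137509/43778 ≈ 185.88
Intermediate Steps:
z = 591/742 (z = 6/7 + ((81 - 216)/(165 + 153))/7 = 6/7 + (-135/318)/7 = 6/7 + (-135*1/318)/7 = 6/7 + (⅐)*(-45/106) = 6/7 - 45/742 = 591/742 ≈ 0.79650)
H(j) = 1/(-13 + j)
z - ((H(0/2 + 6/5) - 105) - 80) = 591/742 - ((1/(-13 + (0/2 + 6/5)) - 105) - 80) = 591/742 - ((1/(-13 + (0*(½) + 6*(⅕))) - 105) - 80) = 591/742 - ((1/(-13 + (0 + 6/5)) - 105) - 80) = 591/742 - ((1/(-13 + 6/5) - 105) - 80) = 591/742 - ((1/(-59/5) - 105) - 80) = 591/742 - ((-5/59 - 105) - 80) = 591/742 - (-6200/59 - 80) = 591/742 - 1*(-10920/59) = 591/742 + 10920/59 = 8137509/43778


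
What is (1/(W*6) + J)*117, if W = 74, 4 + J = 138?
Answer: 2320383/148 ≈ 15678.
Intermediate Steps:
J = 134 (J = -4 + 138 = 134)
(1/(W*6) + J)*117 = (1/(74*6) + 134)*117 = (1/444 + 134)*117 = (59497/444)*117 = 2320383/148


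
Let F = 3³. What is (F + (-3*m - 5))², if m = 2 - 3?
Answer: 625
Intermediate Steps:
m = -1
F = 27
(F + (-3*m - 5))² = (27 + (-3*(-1) - 5))² = (27 + (3 - 5))² = (27 - 2)² = 25² = 625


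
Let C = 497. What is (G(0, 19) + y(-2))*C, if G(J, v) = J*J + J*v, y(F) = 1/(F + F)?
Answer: -497/4 ≈ -124.25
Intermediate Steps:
y(F) = 1/(2*F)
G(J, v) = J² + J*v
(G(0, 19) + y(-2))*C = (0*(0 + 19) + (½)/(-2))*497 = (0*19 + (½)*(-½))*497 = (0 - ¼)*497 = -¼*497 = -497/4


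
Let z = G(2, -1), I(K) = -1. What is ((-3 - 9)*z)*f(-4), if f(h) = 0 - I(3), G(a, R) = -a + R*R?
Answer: 12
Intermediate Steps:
G(a, R) = R**2 - a (G(a, R) = -a + R**2 = R**2 - a)
z = -1 (z = (-1)**2 - 1*2 = 1 - 2 = -1)
f(h) = 1 (f(h) = 0 - 1*(-1) = 0 + 1 = 1)
((-3 - 9)*z)*f(-4) = ((-3 - 9)*(-1))*1 = -12*(-1)*1 = 12*1 = 12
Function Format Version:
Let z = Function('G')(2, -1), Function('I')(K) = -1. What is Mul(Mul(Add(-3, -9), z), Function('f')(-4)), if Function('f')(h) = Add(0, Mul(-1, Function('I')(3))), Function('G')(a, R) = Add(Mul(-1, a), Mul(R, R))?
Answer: 12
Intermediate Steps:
Function('G')(a, R) = Add(Pow(R, 2), Mul(-1, a)) (Function('G')(a, R) = Add(Mul(-1, a), Pow(R, 2)) = Add(Pow(R, 2), Mul(-1, a)))
z = -1 (z = Add(Pow(-1, 2), Mul(-1, 2)) = Add(1, -2) = -1)
Function('f')(h) = 1 (Function('f')(h) = Add(0, Mul(-1, -1)) = Add(0, 1) = 1)
Mul(Mul(Add(-3, -9), z), Function('f')(-4)) = Mul(Mul(Add(-3, -9), -1), 1) = Mul(Mul(-12, -1), 1) = Mul(12, 1) = 12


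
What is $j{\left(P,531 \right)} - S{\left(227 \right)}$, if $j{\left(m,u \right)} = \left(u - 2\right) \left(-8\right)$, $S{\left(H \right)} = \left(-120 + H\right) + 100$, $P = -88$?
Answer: $-4439$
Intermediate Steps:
$S{\left(H \right)} = -20 + H$
$j{\left(m,u \right)} = 16 - 8 u$ ($j{\left(m,u \right)} = \left(-2 + u\right) \left(-8\right) = 16 - 8 u$)
$j{\left(P,531 \right)} - S{\left(227 \right)} = \left(16 - 4248\right) - \left(-20 + 227\right) = \left(16 - 4248\right) - 207 = -4232 - 207 = -4439$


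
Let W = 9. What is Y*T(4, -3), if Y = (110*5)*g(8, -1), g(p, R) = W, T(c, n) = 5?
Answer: 24750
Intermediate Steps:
g(p, R) = 9
Y = 4950 (Y = (110*5)*9 = 550*9 = 4950)
Y*T(4, -3) = 4950*5 = 24750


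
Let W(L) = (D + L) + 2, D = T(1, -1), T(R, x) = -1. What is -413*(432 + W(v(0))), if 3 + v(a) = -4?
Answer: -175938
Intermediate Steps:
D = -1
v(a) = -7 (v(a) = -3 - 4 = -7)
W(L) = 1 + L (W(L) = (-1 + L) + 2 = 1 + L)
-413*(432 + W(v(0))) = -413*(432 + (1 - 7)) = -413*(432 - 6) = -413*426 = -175938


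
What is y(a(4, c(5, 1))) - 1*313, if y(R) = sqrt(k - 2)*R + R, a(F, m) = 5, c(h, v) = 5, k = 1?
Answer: -308 + 5*I ≈ -308.0 + 5.0*I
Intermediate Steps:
y(R) = R + I*R (y(R) = sqrt(1 - 2)*R + R = sqrt(-1)*R + R = I*R + R = R + I*R)
y(a(4, c(5, 1))) - 1*313 = 5*(1 + I) - 1*313 = (5 + 5*I) - 313 = -308 + 5*I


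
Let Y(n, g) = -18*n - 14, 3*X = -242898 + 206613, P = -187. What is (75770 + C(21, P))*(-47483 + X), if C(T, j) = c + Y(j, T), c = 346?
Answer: -4734544504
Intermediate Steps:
X = -12095 (X = (-242898 + 206613)/3 = (1/3)*(-36285) = -12095)
Y(n, g) = -14 - 18*n
C(T, j) = 332 - 18*j (C(T, j) = 346 + (-14 - 18*j) = 332 - 18*j)
(75770 + C(21, P))*(-47483 + X) = (75770 + (332 - 18*(-187)))*(-47483 - 12095) = (75770 + (332 + 3366))*(-59578) = (75770 + 3698)*(-59578) = 79468*(-59578) = -4734544504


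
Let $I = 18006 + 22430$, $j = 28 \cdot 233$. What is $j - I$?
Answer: $-33912$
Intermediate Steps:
$j = 6524$
$I = 40436$
$j - I = 6524 - 40436 = -33912$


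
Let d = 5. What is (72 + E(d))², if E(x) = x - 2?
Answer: 5625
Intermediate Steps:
E(x) = -2 + x
(72 + E(d))² = (72 + (-2 + 5))² = (72 + 3)² = 75² = 5625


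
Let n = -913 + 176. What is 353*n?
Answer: -260161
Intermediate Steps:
n = -737
353*n = 353*(-737) = -260161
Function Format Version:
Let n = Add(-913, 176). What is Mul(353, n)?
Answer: -260161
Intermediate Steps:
n = -737
Mul(353, n) = Mul(353, -737) = -260161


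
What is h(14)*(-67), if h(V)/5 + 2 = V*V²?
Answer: -918570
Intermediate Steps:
h(V) = -10 + 5*V³ (h(V) = -10 + 5*(V*V²) = -10 + 5*V³)
h(14)*(-67) = (-10 + 5*14³)*(-67) = (-10 + 5*2744)*(-67) = (-10 + 13720)*(-67) = 13710*(-67) = -918570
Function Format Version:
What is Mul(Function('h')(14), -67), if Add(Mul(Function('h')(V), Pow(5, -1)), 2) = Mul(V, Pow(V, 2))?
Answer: -918570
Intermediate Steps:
Function('h')(V) = Add(-10, Mul(5, Pow(V, 3))) (Function('h')(V) = Add(-10, Mul(5, Mul(V, Pow(V, 2)))) = Add(-10, Mul(5, Pow(V, 3))))
Mul(Function('h')(14), -67) = Mul(Add(-10, Mul(5, Pow(14, 3))), -67) = Mul(Add(-10, Mul(5, 2744)), -67) = Mul(Add(-10, 13720), -67) = Mul(13710, -67) = -918570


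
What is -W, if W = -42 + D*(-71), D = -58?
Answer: -4076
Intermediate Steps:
W = 4076 (W = -42 - 58*(-71) = -42 + 4118 = 4076)
-W = -1*4076 = -4076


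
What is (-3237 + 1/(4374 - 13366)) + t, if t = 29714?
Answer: 238081183/8992 ≈ 26477.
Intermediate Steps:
(-3237 + 1/(4374 - 13366)) + t = (-3237 + 1/(4374 - 13366)) + 29714 = (-3237 + 1/(-8992)) + 29714 = (-3237 - 1/8992) + 29714 = -29107105/8992 + 29714 = 238081183/8992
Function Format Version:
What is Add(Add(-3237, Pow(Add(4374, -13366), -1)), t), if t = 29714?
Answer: Rational(238081183, 8992) ≈ 26477.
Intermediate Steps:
Add(Add(-3237, Pow(Add(4374, -13366), -1)), t) = Add(Add(-3237, Pow(Add(4374, -13366), -1)), 29714) = Add(Add(-3237, Pow(-8992, -1)), 29714) = Add(Add(-3237, Rational(-1, 8992)), 29714) = Add(Rational(-29107105, 8992), 29714) = Rational(238081183, 8992)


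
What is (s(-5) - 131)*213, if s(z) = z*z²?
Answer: -54528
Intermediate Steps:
s(z) = z³
(s(-5) - 131)*213 = ((-5)³ - 131)*213 = (-125 - 131)*213 = -256*213 = -54528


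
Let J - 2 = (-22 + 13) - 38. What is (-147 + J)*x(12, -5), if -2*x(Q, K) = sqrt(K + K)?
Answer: 96*I*sqrt(10) ≈ 303.58*I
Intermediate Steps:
x(Q, K) = -sqrt(2)*sqrt(K)/2 (x(Q, K) = -sqrt(K + K)/2 = -sqrt(2)*sqrt(K)/2)
J = -45 (J = 2 + ((-22 + 13) - 38) = 2 + (-9 - 38) = 2 - 47 = -45)
(-147 + J)*x(12, -5) = (-147 - 45)*(-sqrt(2)*sqrt(-5)/2) = -(-96)*sqrt(2)*I*sqrt(5) = -(-96)*I*sqrt(10) = 96*I*sqrt(10)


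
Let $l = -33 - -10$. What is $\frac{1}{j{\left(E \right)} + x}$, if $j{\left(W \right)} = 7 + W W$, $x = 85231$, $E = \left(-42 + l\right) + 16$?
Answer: $\frac{1}{87639} \approx 1.141 \cdot 10^{-5}$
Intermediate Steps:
$l = -23$ ($l = -33 + 10 = -23$)
$E = -49$ ($E = \left(-42 - 23\right) + 16 = -65 + 16 = -49$)
$j{\left(W \right)} = 7 + W^{2}$
$\frac{1}{j{\left(E \right)} + x} = \frac{1}{\left(7 + \left(-49\right)^{2}\right) + 85231} = \frac{1}{\left(7 + 2401\right) + 85231} = \frac{1}{2408 + 85231} = \frac{1}{87639}$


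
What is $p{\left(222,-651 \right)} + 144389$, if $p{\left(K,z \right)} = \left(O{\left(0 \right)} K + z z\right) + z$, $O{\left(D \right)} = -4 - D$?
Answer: $566651$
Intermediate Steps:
$p{\left(K,z \right)} = z + z^{2} - 4 K$ ($p{\left(K,z \right)} = \left(\left(-4 - 0\right) K + z z\right) + z = \left(\left(-4 + 0\right) K + z^{2}\right) + z = \left(- 4 K + z^{2}\right) + z = \left(z^{2} - 4 K\right) + z = z + z^{2} - 4 K$)
$p{\left(222,-651 \right)} + 144389 = \left(-651 + \left(-651\right)^{2} - 888\right) + 144389 = \left(-651 + 423801 - 888\right) + 144389 = 422262 + 144389 = 566651$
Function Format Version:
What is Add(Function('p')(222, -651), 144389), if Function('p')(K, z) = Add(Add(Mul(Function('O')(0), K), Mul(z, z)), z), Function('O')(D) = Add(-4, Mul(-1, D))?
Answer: 566651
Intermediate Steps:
Function('p')(K, z) = Add(z, Pow(z, 2), Mul(-4, K)) (Function('p')(K, z) = Add(Add(Mul(Add(-4, Mul(-1, 0)), K), Mul(z, z)), z) = Add(Add(Mul(Add(-4, 0), K), Pow(z, 2)), z) = Add(Add(Mul(-4, K), Pow(z, 2)), z) = Add(Add(Pow(z, 2), Mul(-4, K)), z) = Add(z, Pow(z, 2), Mul(-4, K)))
Add(Function('p')(222, -651), 144389) = Add(Add(-651, Pow(-651, 2), Mul(-4, 222)), 144389) = Add(Add(-651, 423801, -888), 144389) = Add(422262, 144389) = 566651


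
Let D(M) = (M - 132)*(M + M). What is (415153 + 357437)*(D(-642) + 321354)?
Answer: 1016087190300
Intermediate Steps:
D(M) = 2*M*(-132 + M) (D(M) = (-132 + M)*(2*M) = 2*M*(-132 + M))
(415153 + 357437)*(D(-642) + 321354) = (415153 + 357437)*(2*(-642)*(-132 - 642) + 321354) = 772590*(2*(-642)*(-774) + 321354) = 772590*(993816 + 321354) = 772590*1315170 = 1016087190300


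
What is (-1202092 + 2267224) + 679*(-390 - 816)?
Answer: 246258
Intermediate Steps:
(-1202092 + 2267224) + 679*(-390 - 816) = 1065132 + 679*(-1206) = 1065132 - 818874 = 246258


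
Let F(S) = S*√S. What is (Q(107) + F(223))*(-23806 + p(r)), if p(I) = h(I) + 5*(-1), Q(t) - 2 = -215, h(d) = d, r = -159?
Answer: 5105610 - 5345310*√223 ≈ -7.4717e+7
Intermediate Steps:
Q(t) = -213 (Q(t) = 2 - 215 = -213)
F(S) = S^(3/2)
p(I) = -5 + I (p(I) = I + 5*(-1) = I - 5 = -5 + I)
(Q(107) + F(223))*(-23806 + p(r)) = (-213 + 223^(3/2))*(-23806 + (-5 - 159)) = (-213 + 223*√223)*(-23806 - 164) = (-213 + 223*√223)*(-23970) = 5105610 - 5345310*√223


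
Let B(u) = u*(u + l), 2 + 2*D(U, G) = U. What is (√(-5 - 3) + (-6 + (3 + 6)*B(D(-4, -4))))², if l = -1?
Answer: 10396 + 408*I*√2 ≈ 10396.0 + 577.0*I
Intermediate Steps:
D(U, G) = -1 + U/2
B(u) = u*(-1 + u) (B(u) = u*(u - 1) = u*(-1 + u))
(√(-5 - 3) + (-6 + (3 + 6)*B(D(-4, -4))))² = (√(-5 - 3) + (-6 + (3 + 6)*((-1 + (½)*(-4))*(-1 + (-1 + (½)*(-4))))))² = (√(-8) + (-6 + 9*((-1 - 2)*(-1 + (-1 - 2)))))² = (2*I*√2 + (-6 + 9*(-3*(-1 - 3))))² = (2*I*√2 + (-6 + 9*(-3*(-4))))² = (2*I*√2 + (-6 + 9*12))² = (2*I*√2 + (-6 + 108))² = (2*I*√2 + 102)² = (102 + 2*I*√2)²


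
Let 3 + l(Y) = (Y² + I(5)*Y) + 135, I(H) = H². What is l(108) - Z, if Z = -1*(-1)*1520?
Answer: 12976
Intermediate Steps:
l(Y) = 132 + Y² + 25*Y (l(Y) = -3 + ((Y² + 5²*Y) + 135) = -3 + ((Y² + 25*Y) + 135) = -3 + (135 + Y² + 25*Y) = 132 + Y² + 25*Y)
Z = 1520 (Z = 1*1520 = 1520)
l(108) - Z = (132 + 108² + 25*108) - 1*1520 = (132 + 11664 + 2700) - 1520 = 14496 - 1520 = 12976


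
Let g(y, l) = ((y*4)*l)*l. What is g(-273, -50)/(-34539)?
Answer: 910000/11513 ≈ 79.041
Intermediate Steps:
g(y, l) = 4*y*l**2 (g(y, l) = ((4*y)*l)*l = (4*l*y)*l = 4*y*l**2)
g(-273, -50)/(-34539) = (4*(-273)*(-50)**2)/(-34539) = (4*(-273)*2500)*(-1/34539) = -2730000*(-1/34539) = 910000/11513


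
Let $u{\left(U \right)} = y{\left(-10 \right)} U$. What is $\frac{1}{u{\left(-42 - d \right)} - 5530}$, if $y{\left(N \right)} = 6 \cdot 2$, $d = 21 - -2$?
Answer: $- \frac{1}{6310} \approx -0.00015848$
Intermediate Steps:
$d = 23$ ($d = 21 + 2 = 23$)
$y{\left(N \right)} = 12$
$u{\left(U \right)} = 12 U$
$\frac{1}{u{\left(-42 - d \right)} - 5530} = \frac{1}{12 \left(-42 - 23\right) - 5530} = \frac{1}{12 \left(-65\right) - 5530} = \frac{1}{-780 - 5530} = \frac{1}{-6310} = - \frac{1}{6310}$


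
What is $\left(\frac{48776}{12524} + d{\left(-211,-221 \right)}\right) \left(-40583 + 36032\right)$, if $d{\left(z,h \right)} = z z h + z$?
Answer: $\frac{140202652075818}{3131} \approx 4.4779 \cdot 10^{10}$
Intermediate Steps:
$d{\left(z,h \right)} = z + h z^{2}$ ($d{\left(z,h \right)} = z^{2} h + z = h z^{2} + z = z + h z^{2}$)
$\left(\frac{48776}{12524} + d{\left(-211,-221 \right)}\right) \left(-40583 + 36032\right) = \left(\frac{48776}{12524} - 211 \left(1 - -46631\right)\right) \left(-40583 + 36032\right) = \left(48776 \cdot \frac{1}{12524} - 211 \left(1 + 46631\right)\right) \left(-4551\right) = \left(\frac{12194}{3131} - 9839352\right) \left(-4551\right) = \left(- \frac{30806998918}{3131}\right) \left(-4551\right) = \frac{140202652075818}{3131}$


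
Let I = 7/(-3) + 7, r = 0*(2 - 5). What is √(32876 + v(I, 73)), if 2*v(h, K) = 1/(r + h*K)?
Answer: √34338457517/1022 ≈ 181.32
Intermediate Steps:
r = 0 (r = 0*(-3) = 0)
I = 14/3 (I = -⅓*7 + 7 = -7/3 + 7 = 14/3 ≈ 4.6667)
v(h, K) = 1/(2*K*h) (v(h, K) = 1/(2*(0 + h*K)) = 1/(2*(0 + K*h)) = 1/(2*((K*h))) = (1/(K*h))/2 = 1/(2*K*h))
√(32876 + v(I, 73)) = √(32876 + (½)/(73*(14/3))) = √(32876 + (½)*(1/73)*(3/14)) = √(32876 + 3/2044) = √(67198547/2044) = √34338457517/1022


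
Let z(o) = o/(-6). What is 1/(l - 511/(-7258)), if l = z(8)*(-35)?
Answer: 21774/1017653 ≈ 0.021396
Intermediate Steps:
z(o) = -o/6 (z(o) = o*(-⅙) = -o/6)
l = 140/3 (l = -⅙*8*(-35) = -4/3*(-35) = 140/3 ≈ 46.667)
1/(l - 511/(-7258)) = 1/(140/3 - 511/(-7258)) = 1/(140/3 - 511*(-1/7258)) = 1/(140/3 + 511/7258) = 1/(1017653/21774) = 21774/1017653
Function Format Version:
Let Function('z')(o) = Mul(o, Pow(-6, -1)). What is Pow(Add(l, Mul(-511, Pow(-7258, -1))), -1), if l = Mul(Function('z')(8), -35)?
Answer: Rational(21774, 1017653) ≈ 0.021396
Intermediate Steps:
Function('z')(o) = Mul(Rational(-1, 6), o) (Function('z')(o) = Mul(o, Rational(-1, 6)) = Mul(Rational(-1, 6), o))
l = Rational(140, 3) (l = Mul(Mul(Rational(-1, 6), 8), -35) = Mul(Rational(-4, 3), -35) = Rational(140, 3) ≈ 46.667)
Pow(Add(l, Mul(-511, Pow(-7258, -1))), -1) = Pow(Add(Rational(140, 3), Mul(-511, Pow(-7258, -1))), -1) = Pow(Add(Rational(140, 3), Mul(-511, Rational(-1, 7258))), -1) = Pow(Add(Rational(140, 3), Rational(511, 7258)), -1) = Pow(Rational(1017653, 21774), -1) = Rational(21774, 1017653)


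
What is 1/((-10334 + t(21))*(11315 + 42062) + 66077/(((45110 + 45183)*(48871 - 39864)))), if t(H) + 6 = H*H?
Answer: -813269051/429714225276545996 ≈ -1.8926e-9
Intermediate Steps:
t(H) = -6 + H**2 (t(H) = -6 + H*H = -6 + H**2)
1/((-10334 + t(21))*(11315 + 42062) + 66077/(((45110 + 45183)*(48871 - 39864)))) = 1/((-10334 + (-6 + 21**2))*(11315 + 42062) + 66077/(((45110 + 45183)*(48871 - 39864)))) = 1/((-10334 + (-6 + 441))*53377 + 66077/((90293*9007))) = 1/((-10334 + 435)*53377 + 66077/813269051) = 1/(-9899*53377 + 66077*(1/813269051)) = 1/(-528378923 + 66077/813269051) = 1/(-429714225276545996/813269051) = -813269051/429714225276545996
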